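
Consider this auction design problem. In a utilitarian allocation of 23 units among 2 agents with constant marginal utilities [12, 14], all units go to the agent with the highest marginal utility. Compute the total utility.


Step 1: The marginal utilities are [12, 14]
Step 2: The highest marginal utility is 14
Step 3: All 23 units go to that agent
Step 4: Total utility = 14 * 23 = 322

322


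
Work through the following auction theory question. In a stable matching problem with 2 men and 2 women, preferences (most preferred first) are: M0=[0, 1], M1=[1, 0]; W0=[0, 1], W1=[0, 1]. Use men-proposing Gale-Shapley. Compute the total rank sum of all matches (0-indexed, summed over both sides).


Step 1: Run Gale-Shapley (men propose, women hold best offer):
  M0 proposes to W0; she accepts
  M1 proposes to W1; she accepts
Step 2: Final matching: W0-M0, W1-M1
Step 3: 0-indexed ranks (man's rank of his match, then woman's): 0 + 0 + 0 + 1
Step 4: Total rank sum = 1

1


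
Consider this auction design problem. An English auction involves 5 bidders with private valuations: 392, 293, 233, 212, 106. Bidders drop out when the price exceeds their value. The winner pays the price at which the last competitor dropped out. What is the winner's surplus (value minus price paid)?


Step 1: Identify the highest value: 392
Step 2: Identify the second-highest value: 293
Step 3: The final price = second-highest value = 293
Step 4: Surplus = 392 - 293 = 99

99


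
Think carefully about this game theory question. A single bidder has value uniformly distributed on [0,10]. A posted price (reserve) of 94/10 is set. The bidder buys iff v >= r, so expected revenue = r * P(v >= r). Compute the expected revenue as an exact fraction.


Step 1: Posted price r = 47/5, value support [0,10]
Step 2: P(v >= r) = (10 - 47/5)/10 = 3/50
Step 3: Expected revenue = r * P(v >= r) = 47/5 * 3/50
Step 4: Revenue = 141/250

141/250


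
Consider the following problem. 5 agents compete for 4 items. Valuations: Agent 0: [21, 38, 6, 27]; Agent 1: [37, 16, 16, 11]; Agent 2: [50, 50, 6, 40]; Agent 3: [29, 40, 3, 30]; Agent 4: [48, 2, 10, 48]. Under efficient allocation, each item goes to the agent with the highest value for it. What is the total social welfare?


Step 1: For each item, find the maximum value among all agents.
Step 2: Item 0 -> Agent 2 (value 50)
Step 3: Item 1 -> Agent 2 (value 50)
Step 4: Item 2 -> Agent 1 (value 16)
Step 5: Item 3 -> Agent 4 (value 48)
Step 6: Total welfare = 50 + 50 + 16 + 48 = 164

164


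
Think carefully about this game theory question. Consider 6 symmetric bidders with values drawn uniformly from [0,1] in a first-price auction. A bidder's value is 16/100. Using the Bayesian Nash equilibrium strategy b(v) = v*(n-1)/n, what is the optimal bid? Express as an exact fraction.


Step 1: The symmetric BNE bidding function is b(v) = v * (n-1) / n
Step 2: Substitute v = 4/25 and n = 6
Step 3: b = 4/25 * 5/6
Step 4: b = 2/15

2/15


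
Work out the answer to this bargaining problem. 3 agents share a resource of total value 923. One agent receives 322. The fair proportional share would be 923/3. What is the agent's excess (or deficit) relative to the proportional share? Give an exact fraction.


Step 1: Proportional share = 923/3
Step 2: Agent's actual allocation = 322
Step 3: Excess = 322 - 923/3 = 43/3

43/3


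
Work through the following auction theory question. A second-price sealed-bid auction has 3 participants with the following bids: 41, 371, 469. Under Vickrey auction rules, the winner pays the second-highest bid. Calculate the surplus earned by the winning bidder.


Step 1: Sort bids in descending order: 469, 371, 41
Step 2: The winning bid is the highest: 469
Step 3: The payment equals the second-highest bid: 371
Step 4: Surplus = winner's bid - payment = 469 - 371 = 98

98


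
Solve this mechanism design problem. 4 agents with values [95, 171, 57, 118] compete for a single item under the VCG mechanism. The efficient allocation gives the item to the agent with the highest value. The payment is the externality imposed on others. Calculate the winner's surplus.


Step 1: The winner is the agent with the highest value: agent 1 with value 171
Step 2: Values of other agents: [95, 57, 118]
Step 3: VCG payment = max of others' values = 118
Step 4: Surplus = 171 - 118 = 53

53


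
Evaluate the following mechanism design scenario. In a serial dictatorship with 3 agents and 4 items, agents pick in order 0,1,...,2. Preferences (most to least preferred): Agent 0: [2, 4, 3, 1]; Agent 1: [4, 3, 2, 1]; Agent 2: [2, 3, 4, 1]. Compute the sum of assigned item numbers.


Step 1: Agent 0 picks item 2
Step 2: Agent 1 picks item 4
Step 3: Agent 2 picks item 3
Step 4: Sum = 2 + 4 + 3 = 9

9


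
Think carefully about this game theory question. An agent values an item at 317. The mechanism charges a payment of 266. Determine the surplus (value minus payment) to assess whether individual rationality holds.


Step 1: Surplus = value - payment = 317 - 266 = 51
Step 2: IR is satisfied (surplus >= 0)

51


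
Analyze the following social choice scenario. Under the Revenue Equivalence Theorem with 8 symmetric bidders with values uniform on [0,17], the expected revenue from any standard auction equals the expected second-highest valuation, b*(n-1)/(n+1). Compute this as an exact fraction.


Step 1: By Revenue Equivalence, expected revenue = b*(n-1)/(n+1)
Step 2: Substituting n = 8, b = 17
Step 3: Revenue = 17*(8-1)/(8+1) = 17*7/9
Step 4: Revenue = 119/9

119/9


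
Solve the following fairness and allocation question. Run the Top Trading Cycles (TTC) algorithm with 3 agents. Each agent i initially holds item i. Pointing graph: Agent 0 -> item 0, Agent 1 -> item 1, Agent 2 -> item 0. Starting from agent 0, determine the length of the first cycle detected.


Step 1: Trace the pointer graph from agent 0: 0 -> 0
Step 2: A cycle is detected when we revisit agent 0
Step 3: The cycle is: 0 -> 0
Step 4: Cycle length = 1

1


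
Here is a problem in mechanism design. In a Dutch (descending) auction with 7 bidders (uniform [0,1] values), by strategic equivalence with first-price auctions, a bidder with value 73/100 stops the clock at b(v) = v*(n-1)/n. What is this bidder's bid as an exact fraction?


Step 1: Dutch auctions are strategically equivalent to first-price auctions
Step 2: The equilibrium bid is b(v) = v*(n-1)/n
Step 3: b = 73/100 * 6/7
Step 4: b = 219/350

219/350


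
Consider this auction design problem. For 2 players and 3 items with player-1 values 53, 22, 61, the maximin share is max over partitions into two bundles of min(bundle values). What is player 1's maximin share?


Step 1: Item values = 53, 22, 61
Step 2: Enumerate all 2-bundle partitions and take the smaller bundle:
  Partition 1: {53} vs {22,61} -> bundles 53, 83; min = 53
  Partition 2: {22} vs {53,61} -> bundles 22, 114; min = 22
  Partition 3: {61} vs {53,22} -> bundles 61, 75; min = 61
Step 3: MMS = max(53, 22, 61) = 61

61


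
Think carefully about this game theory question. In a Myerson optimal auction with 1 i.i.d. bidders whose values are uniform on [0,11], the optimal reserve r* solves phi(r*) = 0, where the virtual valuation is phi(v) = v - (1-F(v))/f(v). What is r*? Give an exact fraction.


Step 1: For U[0,11], F(v) = v/11 and f(v) = 1/11
Step 2: phi(v) = v - (1 - v/11)/(1/11) = v - (11 - v) = 2v - 11
Step 3: Set phi(r*) = 0: 2r* - 11 = 0
Step 4: r* = 11/2 (the number of bidders n = 1 does not enter)

11/2


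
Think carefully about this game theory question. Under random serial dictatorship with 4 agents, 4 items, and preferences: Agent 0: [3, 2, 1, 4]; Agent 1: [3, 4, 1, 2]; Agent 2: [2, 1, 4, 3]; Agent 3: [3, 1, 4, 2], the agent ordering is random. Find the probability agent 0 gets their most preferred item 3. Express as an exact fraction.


Step 1: Agent 0 wants item 3
Step 2: There are 24 possible orderings of agents
Step 3: In 8 orderings, agent 0 gets item 3
Step 4: Probability = 8/24 = 1/3

1/3


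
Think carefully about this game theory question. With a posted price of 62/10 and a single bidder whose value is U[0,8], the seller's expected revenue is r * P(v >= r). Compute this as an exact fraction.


Step 1: Posted price r = 31/5, value support [0,8]
Step 2: P(v >= r) = (8 - 31/5)/8 = 9/40
Step 3: Expected revenue = r * P(v >= r) = 31/5 * 9/40
Step 4: Revenue = 279/200

279/200


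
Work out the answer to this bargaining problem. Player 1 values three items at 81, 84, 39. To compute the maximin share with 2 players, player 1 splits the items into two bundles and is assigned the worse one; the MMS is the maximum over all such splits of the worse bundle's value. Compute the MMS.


Step 1: Item values = 81, 84, 39
Step 2: Enumerate all 2-bundle partitions and take the smaller bundle:
  Partition 1: {81} vs {84,39} -> bundles 81, 123; min = 81
  Partition 2: {84} vs {81,39} -> bundles 84, 120; min = 84
  Partition 3: {39} vs {81,84} -> bundles 39, 165; min = 39
Step 3: MMS = max(81, 84, 39) = 84

84


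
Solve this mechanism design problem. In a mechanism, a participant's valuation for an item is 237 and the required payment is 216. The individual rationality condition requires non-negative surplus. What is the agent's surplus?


Step 1: Surplus = value - payment = 237 - 216 = 21
Step 2: IR is satisfied (surplus >= 0)

21


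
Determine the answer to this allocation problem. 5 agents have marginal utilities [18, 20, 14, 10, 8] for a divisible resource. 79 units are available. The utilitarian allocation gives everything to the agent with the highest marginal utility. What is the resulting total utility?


Step 1: The marginal utilities are [18, 20, 14, 10, 8]
Step 2: The highest marginal utility is 20
Step 3: All 79 units go to that agent
Step 4: Total utility = 20 * 79 = 1580

1580


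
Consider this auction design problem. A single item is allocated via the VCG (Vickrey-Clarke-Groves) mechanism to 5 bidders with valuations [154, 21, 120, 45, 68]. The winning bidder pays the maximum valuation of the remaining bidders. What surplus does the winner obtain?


Step 1: The winner is the agent with the highest value: agent 0 with value 154
Step 2: Values of other agents: [21, 120, 45, 68]
Step 3: VCG payment = max of others' values = 120
Step 4: Surplus = 154 - 120 = 34

34


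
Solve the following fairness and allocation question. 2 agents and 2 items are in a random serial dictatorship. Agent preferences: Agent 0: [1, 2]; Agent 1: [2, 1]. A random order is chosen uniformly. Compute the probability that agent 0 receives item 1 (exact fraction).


Step 1: Agent 0 wants item 1
Step 2: There are 2 possible orderings of agents
Step 3: In 2 orderings, agent 0 gets item 1
Step 4: Probability = 2/2 = 1

1


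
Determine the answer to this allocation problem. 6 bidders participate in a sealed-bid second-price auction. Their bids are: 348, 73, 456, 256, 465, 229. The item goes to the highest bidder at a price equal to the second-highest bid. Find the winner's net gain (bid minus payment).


Step 1: Sort bids in descending order: 465, 456, 348, 256, 229, 73
Step 2: The winning bid is the highest: 465
Step 3: The payment equals the second-highest bid: 456
Step 4: Surplus = winner's bid - payment = 465 - 456 = 9

9


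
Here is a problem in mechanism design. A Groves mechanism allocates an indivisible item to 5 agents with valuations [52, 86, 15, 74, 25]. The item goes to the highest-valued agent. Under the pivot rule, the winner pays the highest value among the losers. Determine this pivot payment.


Step 1: The efficient winner is agent 1 with value 86
Step 2: Other agents' values: [52, 15, 74, 25]
Step 3: Pivot payment = max(others) = 74
Step 4: The winner pays 74

74


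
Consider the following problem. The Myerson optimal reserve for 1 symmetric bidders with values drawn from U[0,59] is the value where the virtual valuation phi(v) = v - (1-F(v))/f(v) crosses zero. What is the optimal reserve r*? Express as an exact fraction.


Step 1: For U[0,59], F(v) = v/59 and f(v) = 1/59
Step 2: phi(v) = v - (1 - v/59)/(1/59) = v - (59 - v) = 2v - 59
Step 3: Set phi(r*) = 0: 2r* - 59 = 0
Step 4: r* = 59/2 (the number of bidders n = 1 does not enter)

59/2


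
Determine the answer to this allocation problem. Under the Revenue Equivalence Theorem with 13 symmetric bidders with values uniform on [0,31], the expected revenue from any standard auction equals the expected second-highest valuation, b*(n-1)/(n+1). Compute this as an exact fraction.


Step 1: By Revenue Equivalence, expected revenue = b*(n-1)/(n+1)
Step 2: Substituting n = 13, b = 31
Step 3: Revenue = 31*(13-1)/(13+1) = 31*12/14
Step 4: Revenue = 372/14 = 186/7

186/7


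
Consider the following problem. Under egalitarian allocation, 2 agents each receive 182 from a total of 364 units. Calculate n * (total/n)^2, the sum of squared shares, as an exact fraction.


Step 1: Each agent's share = 364/2 = 182
Step 2: Square of each share = (182)^2 = 33124
Step 3: Sum of squares = 2 * 33124 = 66248

66248


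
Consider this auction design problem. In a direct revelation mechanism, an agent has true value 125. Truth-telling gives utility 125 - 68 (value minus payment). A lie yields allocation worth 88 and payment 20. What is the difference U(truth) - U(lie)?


Step 1: U(truth) = value - payment = 125 - 68 = 57
Step 2: U(lie) = allocation - payment = 88 - 20 = 68
Step 3: IC gap = 57 - 68 = -11

-11


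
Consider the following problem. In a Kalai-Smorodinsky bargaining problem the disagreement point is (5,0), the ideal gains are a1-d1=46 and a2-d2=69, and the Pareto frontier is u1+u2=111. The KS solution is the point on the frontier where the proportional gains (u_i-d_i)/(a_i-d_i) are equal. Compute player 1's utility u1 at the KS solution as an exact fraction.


Step 1: At the KS point, (u1-d1)/r1 = (u2-d2)/r2 = t and u1+u2 = 111
Step 2: u1 = d1 + r1*t and u2 = d2 + r2*t, so (d1 + r1*t) + (d2 + r2*t) = 111
Step 3: t = (111 - 5 - 0)/(46 + 69) = 106/115
Step 4: u1 = d1 + r1*t = 5 + 46 * 106/115 = 237/5
Step 5: (Check: u2 = d2 + r2*t = 318/5; u1+u2 = 237/5 + 318/5 = 111, on the frontier.)

237/5


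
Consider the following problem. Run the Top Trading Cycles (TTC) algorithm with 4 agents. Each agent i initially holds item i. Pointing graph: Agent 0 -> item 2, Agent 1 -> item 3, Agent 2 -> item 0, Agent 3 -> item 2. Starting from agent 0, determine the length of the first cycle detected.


Step 1: Trace the pointer graph from agent 0: 0 -> 2 -> 0
Step 2: A cycle is detected when we revisit agent 0
Step 3: The cycle is: 0 -> 2 -> 0
Step 4: Cycle length = 2

2


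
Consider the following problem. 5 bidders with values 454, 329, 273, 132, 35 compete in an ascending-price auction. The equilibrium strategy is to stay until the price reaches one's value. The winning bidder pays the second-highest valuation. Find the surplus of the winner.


Step 1: Identify the highest value: 454
Step 2: Identify the second-highest value: 329
Step 3: The final price = second-highest value = 329
Step 4: Surplus = 454 - 329 = 125

125


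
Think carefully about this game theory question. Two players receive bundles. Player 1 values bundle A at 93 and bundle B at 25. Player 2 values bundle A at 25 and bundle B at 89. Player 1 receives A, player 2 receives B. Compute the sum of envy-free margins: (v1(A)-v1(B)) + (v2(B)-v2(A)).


Step 1: Player 1's margin = v1(A) - v1(B) = 93 - 25 = 68
Step 2: Player 2's margin = v2(B) - v2(A) = 89 - 25 = 64
Step 3: Total margin = 68 + 64 = 132

132


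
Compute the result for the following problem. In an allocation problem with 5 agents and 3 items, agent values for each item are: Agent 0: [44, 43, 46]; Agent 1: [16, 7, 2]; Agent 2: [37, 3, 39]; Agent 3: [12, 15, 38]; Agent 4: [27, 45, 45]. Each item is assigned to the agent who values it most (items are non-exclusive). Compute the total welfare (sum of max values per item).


Step 1: For each item, find the maximum value among all agents.
Step 2: Item 0 -> Agent 0 (value 44)
Step 3: Item 1 -> Agent 4 (value 45)
Step 4: Item 2 -> Agent 0 (value 46)
Step 5: Total welfare = 44 + 45 + 46 = 135

135


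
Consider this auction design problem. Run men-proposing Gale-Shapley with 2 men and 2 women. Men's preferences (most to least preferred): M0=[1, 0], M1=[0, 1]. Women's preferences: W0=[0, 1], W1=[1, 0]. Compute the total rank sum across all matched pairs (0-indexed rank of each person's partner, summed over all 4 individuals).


Step 1: Run Gale-Shapley (men propose, women hold best offer):
  M0 proposes to W1; she accepts
  M1 proposes to W0; she accepts
Step 2: Final matching: W0-M1, W1-M0
Step 3: 0-indexed ranks (man's rank of his match, then woman's): 0 + 1 + 0 + 1
Step 4: Total rank sum = 2

2


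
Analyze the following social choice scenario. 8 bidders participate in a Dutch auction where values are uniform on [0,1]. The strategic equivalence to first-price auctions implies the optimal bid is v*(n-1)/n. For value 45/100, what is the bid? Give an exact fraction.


Step 1: Dutch auctions are strategically equivalent to first-price auctions
Step 2: The equilibrium bid is b(v) = v*(n-1)/n
Step 3: b = 9/20 * 7/8
Step 4: b = 63/160

63/160


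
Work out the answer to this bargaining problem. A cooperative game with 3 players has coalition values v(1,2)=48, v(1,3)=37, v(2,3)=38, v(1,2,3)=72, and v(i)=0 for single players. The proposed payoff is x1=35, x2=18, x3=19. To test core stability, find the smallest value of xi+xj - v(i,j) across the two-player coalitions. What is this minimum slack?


Step 1: Slack for coalition (1,2): x1+x2 - v12 = 53 - 48 = 5
Step 2: Slack for coalition (1,3): x1+x3 - v13 = 54 - 37 = 17
Step 3: Slack for coalition (2,3): x2+x3 - v23 = 37 - 38 = -1
Step 4: Minimum slack = min(5, 17, -1) = -1, attained by (2,3); coalition (2,3) can block (slack < 0), so the allocation is not in the core

-1


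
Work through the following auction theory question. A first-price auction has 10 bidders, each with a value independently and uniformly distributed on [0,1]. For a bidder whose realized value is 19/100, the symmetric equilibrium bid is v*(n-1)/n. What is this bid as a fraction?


Step 1: The symmetric BNE bidding function is b(v) = v * (n-1) / n
Step 2: Substitute v = 19/100 and n = 10
Step 3: b = 19/100 * 9/10
Step 4: b = 171/1000

171/1000


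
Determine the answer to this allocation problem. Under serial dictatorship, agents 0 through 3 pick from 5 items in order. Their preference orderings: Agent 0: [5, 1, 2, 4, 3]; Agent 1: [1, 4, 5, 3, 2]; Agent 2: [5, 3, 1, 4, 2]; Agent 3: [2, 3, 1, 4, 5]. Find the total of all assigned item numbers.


Step 1: Agent 0 picks item 5
Step 2: Agent 1 picks item 1
Step 3: Agent 2 picks item 3
Step 4: Agent 3 picks item 2
Step 5: Sum = 5 + 1 + 3 + 2 = 11

11


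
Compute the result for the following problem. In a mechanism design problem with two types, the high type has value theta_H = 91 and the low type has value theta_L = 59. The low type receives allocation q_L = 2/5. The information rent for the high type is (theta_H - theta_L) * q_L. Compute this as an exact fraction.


Step 1: theta_H - theta_L = 91 - 59 = 32
Step 2: Information rent = (theta_H - theta_L) * q_L
Step 3: = 32 * 2/5
Step 4: = 64/5

64/5


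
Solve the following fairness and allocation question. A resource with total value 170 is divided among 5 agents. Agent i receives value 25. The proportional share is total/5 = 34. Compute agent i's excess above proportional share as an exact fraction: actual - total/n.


Step 1: Proportional share = 170/5 = 34
Step 2: Agent's actual allocation = 25
Step 3: Excess = 25 - 34 = -9

-9


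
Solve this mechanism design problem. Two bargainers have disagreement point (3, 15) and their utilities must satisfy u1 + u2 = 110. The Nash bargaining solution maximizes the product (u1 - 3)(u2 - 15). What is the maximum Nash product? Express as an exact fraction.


Step 1: The Nash solution splits surplus symmetrically above the disagreement point
Step 2: u1 = (total + d1 - d2)/2 = (110 + 3 - 15)/2 = 49
Step 3: u2 = (total - d1 + d2)/2 = (110 - 3 + 15)/2 = 61
Step 4: Nash product = (49 - 3) * (61 - 15)
Step 5: = 46 * 46 = 2116

2116


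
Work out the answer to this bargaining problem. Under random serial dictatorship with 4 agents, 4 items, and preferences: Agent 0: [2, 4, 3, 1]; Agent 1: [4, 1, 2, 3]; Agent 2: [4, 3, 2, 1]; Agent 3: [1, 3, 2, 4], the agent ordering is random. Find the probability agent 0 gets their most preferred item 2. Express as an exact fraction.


Step 1: Agent 0 wants item 2
Step 2: There are 24 possible orderings of agents
Step 3: In 22 orderings, agent 0 gets item 2
Step 4: Probability = 22/24 = 11/12

11/12


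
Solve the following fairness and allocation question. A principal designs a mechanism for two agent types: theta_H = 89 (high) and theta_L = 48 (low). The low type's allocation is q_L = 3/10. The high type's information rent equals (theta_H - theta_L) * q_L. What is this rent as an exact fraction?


Step 1: theta_H - theta_L = 89 - 48 = 41
Step 2: Information rent = (theta_H - theta_L) * q_L
Step 3: = 41 * 3/10
Step 4: = 123/10

123/10


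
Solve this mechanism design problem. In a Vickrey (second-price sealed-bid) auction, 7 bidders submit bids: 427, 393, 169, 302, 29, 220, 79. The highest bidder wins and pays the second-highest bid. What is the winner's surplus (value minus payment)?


Step 1: Sort bids in descending order: 427, 393, 302, 220, 169, 79, 29
Step 2: The winning bid is the highest: 427
Step 3: The payment equals the second-highest bid: 393
Step 4: Surplus = winner's bid - payment = 427 - 393 = 34

34


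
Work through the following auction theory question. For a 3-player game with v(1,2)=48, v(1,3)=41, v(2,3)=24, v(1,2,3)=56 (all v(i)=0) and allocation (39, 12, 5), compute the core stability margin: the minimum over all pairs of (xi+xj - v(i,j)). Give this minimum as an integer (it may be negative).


Step 1: Slack for coalition (1,2): x1+x2 - v12 = 51 - 48 = 3
Step 2: Slack for coalition (1,3): x1+x3 - v13 = 44 - 41 = 3
Step 3: Slack for coalition (2,3): x2+x3 - v23 = 17 - 24 = -7
Step 4: Minimum slack = min(3, 3, -7) = -7, attained by (2,3); coalition (2,3) can block (slack < 0), so the allocation is not in the core

-7


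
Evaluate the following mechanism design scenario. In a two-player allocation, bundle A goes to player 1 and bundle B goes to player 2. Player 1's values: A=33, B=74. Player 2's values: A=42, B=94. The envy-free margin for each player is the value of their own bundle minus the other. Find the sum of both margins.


Step 1: Player 1's margin = v1(A) - v1(B) = 33 - 74 = -41
Step 2: Player 2's margin = v2(B) - v2(A) = 94 - 42 = 52
Step 3: Total margin = -41 + 52 = 11

11


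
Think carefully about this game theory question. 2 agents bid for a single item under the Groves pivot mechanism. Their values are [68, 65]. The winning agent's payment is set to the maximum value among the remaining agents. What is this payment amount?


Step 1: The efficient winner is agent 0 with value 68
Step 2: Other agents' values: [65]
Step 3: Pivot payment = max(others) = 65
Step 4: The winner pays 65

65


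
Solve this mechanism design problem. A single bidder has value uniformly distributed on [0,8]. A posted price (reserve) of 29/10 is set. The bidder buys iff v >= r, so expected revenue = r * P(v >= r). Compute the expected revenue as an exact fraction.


Step 1: Posted price r = 29/10, value support [0,8]
Step 2: P(v >= r) = (8 - 29/10)/8 = 51/80
Step 3: Expected revenue = r * P(v >= r) = 29/10 * 51/80
Step 4: Revenue = 1479/800

1479/800


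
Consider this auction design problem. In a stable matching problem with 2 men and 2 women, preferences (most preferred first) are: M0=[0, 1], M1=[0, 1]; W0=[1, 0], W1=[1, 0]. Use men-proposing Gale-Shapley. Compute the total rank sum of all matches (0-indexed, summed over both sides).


Step 1: Run Gale-Shapley (men propose, women hold best offer):
  M0 proposes to W0; she accepts
  M1 proposes to W0; she switches from M0
  M0 proposes to W1; she accepts
Step 2: Final matching: W0-M1, W1-M0
Step 3: 0-indexed ranks (man's rank of his match, then woman's): 0 + 0 + 1 + 1
Step 4: Total rank sum = 2

2


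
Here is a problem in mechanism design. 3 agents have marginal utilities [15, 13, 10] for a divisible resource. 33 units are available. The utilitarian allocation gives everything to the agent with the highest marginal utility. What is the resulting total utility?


Step 1: The marginal utilities are [15, 13, 10]
Step 2: The highest marginal utility is 15
Step 3: All 33 units go to that agent
Step 4: Total utility = 15 * 33 = 495

495


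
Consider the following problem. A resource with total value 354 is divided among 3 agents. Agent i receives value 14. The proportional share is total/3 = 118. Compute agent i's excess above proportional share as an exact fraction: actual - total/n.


Step 1: Proportional share = 354/3 = 118
Step 2: Agent's actual allocation = 14
Step 3: Excess = 14 - 118 = -104

-104


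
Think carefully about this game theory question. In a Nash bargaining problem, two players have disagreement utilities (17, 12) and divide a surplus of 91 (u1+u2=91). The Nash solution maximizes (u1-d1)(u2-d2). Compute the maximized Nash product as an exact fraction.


Step 1: The Nash solution splits surplus symmetrically above the disagreement point
Step 2: u1 = (total + d1 - d2)/2 = (91 + 17 - 12)/2 = 48
Step 3: u2 = (total - d1 + d2)/2 = (91 - 17 + 12)/2 = 43
Step 4: Nash product = (48 - 17) * (43 - 12)
Step 5: = 31 * 31 = 961

961


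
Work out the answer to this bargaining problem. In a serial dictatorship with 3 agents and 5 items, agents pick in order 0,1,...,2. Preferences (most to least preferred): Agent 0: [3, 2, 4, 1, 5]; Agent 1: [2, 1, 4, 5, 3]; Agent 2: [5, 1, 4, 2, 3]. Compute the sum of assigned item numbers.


Step 1: Agent 0 picks item 3
Step 2: Agent 1 picks item 2
Step 3: Agent 2 picks item 5
Step 4: Sum = 3 + 2 + 5 = 10

10


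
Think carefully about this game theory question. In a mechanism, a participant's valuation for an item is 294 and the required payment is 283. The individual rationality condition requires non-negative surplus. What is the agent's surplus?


Step 1: Surplus = value - payment = 294 - 283 = 11
Step 2: IR is satisfied (surplus >= 0)

11


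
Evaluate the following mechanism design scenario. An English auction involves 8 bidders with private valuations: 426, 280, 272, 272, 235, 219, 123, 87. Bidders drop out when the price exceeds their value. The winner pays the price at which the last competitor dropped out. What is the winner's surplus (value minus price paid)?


Step 1: Identify the highest value: 426
Step 2: Identify the second-highest value: 280
Step 3: The final price = second-highest value = 280
Step 4: Surplus = 426 - 280 = 146

146


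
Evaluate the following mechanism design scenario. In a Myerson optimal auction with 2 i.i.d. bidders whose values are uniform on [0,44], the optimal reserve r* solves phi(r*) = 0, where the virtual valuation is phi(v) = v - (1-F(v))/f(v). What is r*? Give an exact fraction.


Step 1: For U[0,44], F(v) = v/44 and f(v) = 1/44
Step 2: phi(v) = v - (1 - v/44)/(1/44) = v - (44 - v) = 2v - 44
Step 3: Set phi(r*) = 0: 2r* - 44 = 0
Step 4: r* = 44/2 = 22 (the number of bidders n = 2 does not enter)

22


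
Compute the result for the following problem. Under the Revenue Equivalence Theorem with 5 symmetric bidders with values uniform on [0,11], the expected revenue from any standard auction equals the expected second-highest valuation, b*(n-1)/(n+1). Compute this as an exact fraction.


Step 1: By Revenue Equivalence, expected revenue = b*(n-1)/(n+1)
Step 2: Substituting n = 5, b = 11
Step 3: Revenue = 11*(5-1)/(5+1) = 11*4/6
Step 4: Revenue = 44/6 = 22/3

22/3


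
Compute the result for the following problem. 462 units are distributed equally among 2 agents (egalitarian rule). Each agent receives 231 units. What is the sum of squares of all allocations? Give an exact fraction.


Step 1: Each agent's share = 462/2 = 231
Step 2: Square of each share = (231)^2 = 53361
Step 3: Sum of squares = 2 * 53361 = 106722

106722


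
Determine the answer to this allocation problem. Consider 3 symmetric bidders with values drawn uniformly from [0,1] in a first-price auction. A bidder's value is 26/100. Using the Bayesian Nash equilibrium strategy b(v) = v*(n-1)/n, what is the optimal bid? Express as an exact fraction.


Step 1: The symmetric BNE bidding function is b(v) = v * (n-1) / n
Step 2: Substitute v = 13/50 and n = 3
Step 3: b = 13/50 * 2/3
Step 4: b = 13/75

13/75


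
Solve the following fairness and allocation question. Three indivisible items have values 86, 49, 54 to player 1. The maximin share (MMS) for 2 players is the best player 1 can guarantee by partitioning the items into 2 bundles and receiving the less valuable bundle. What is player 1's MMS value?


Step 1: Item values = 86, 49, 54
Step 2: Enumerate all 2-bundle partitions and take the smaller bundle:
  Partition 1: {86} vs {49,54} -> bundles 86, 103; min = 86
  Partition 2: {49} vs {86,54} -> bundles 49, 140; min = 49
  Partition 3: {54} vs {86,49} -> bundles 54, 135; min = 54
Step 3: MMS = max(86, 49, 54) = 86

86


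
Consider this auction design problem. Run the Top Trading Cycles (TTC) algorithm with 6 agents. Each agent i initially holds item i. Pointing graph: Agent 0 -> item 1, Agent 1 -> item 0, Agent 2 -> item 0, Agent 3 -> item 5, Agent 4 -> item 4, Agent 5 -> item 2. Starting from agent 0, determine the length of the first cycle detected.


Step 1: Trace the pointer graph from agent 0: 0 -> 1 -> 0
Step 2: A cycle is detected when we revisit agent 0
Step 3: The cycle is: 0 -> 1 -> 0
Step 4: Cycle length = 2

2


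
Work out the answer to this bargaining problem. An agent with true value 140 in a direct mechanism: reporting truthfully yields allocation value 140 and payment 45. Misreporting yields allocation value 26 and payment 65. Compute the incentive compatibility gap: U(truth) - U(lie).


Step 1: U(truth) = value - payment = 140 - 45 = 95
Step 2: U(lie) = allocation - payment = 26 - 65 = -39
Step 3: IC gap = 95 - (-39) = 134

134


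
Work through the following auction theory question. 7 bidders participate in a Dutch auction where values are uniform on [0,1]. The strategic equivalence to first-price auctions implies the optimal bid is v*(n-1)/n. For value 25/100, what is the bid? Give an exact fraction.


Step 1: Dutch auctions are strategically equivalent to first-price auctions
Step 2: The equilibrium bid is b(v) = v*(n-1)/n
Step 3: b = 1/4 * 6/7
Step 4: b = 3/14

3/14


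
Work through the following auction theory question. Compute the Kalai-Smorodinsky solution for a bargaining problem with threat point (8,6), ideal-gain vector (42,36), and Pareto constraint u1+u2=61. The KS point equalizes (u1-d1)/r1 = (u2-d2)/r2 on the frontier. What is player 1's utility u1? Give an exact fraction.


Step 1: At the KS point, (u1-d1)/r1 = (u2-d2)/r2 = t and u1+u2 = 61
Step 2: u1 = d1 + r1*t and u2 = d2 + r2*t, so (d1 + r1*t) + (d2 + r2*t) = 61
Step 3: t = (61 - 8 - 6)/(42 + 36) = 47/78
Step 4: u1 = d1 + r1*t = 8 + 42 * 47/78 = 433/13
Step 5: (Check: u2 = d2 + r2*t = 360/13; u1+u2 = 433/13 + 360/13 = 61, on the frontier.)

433/13


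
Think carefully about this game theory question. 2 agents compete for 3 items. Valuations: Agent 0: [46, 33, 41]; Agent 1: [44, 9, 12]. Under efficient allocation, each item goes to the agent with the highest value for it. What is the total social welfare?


Step 1: For each item, find the maximum value among all agents.
Step 2: Item 0 -> Agent 0 (value 46)
Step 3: Item 1 -> Agent 0 (value 33)
Step 4: Item 2 -> Agent 0 (value 41)
Step 5: Total welfare = 46 + 33 + 41 = 120

120


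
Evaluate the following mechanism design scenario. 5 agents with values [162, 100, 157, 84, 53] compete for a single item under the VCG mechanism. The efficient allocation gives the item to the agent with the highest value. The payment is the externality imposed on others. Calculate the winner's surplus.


Step 1: The winner is the agent with the highest value: agent 0 with value 162
Step 2: Values of other agents: [100, 157, 84, 53]
Step 3: VCG payment = max of others' values = 157
Step 4: Surplus = 162 - 157 = 5

5


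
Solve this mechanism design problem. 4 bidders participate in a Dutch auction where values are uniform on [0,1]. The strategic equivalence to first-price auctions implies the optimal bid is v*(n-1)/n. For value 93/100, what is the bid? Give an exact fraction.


Step 1: Dutch auctions are strategically equivalent to first-price auctions
Step 2: The equilibrium bid is b(v) = v*(n-1)/n
Step 3: b = 93/100 * 3/4
Step 4: b = 279/400

279/400


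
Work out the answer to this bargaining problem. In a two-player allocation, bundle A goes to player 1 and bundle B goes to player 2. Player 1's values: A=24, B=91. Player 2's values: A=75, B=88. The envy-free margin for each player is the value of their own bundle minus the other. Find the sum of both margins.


Step 1: Player 1's margin = v1(A) - v1(B) = 24 - 91 = -67
Step 2: Player 2's margin = v2(B) - v2(A) = 88 - 75 = 13
Step 3: Total margin = -67 + 13 = -54

-54


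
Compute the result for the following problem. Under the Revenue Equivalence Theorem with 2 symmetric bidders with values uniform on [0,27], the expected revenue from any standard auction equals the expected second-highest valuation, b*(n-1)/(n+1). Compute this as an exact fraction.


Step 1: By Revenue Equivalence, expected revenue = b*(n-1)/(n+1)
Step 2: Substituting n = 2, b = 27
Step 3: Revenue = 27*(2-1)/(2+1) = 27*1/3
Step 4: Revenue = 27/3 = 9

9


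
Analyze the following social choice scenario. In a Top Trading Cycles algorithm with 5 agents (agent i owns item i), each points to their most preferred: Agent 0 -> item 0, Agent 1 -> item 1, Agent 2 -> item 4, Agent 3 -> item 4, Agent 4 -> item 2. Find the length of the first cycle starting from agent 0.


Step 1: Trace the pointer graph from agent 0: 0 -> 0
Step 2: A cycle is detected when we revisit agent 0
Step 3: The cycle is: 0 -> 0
Step 4: Cycle length = 1

1


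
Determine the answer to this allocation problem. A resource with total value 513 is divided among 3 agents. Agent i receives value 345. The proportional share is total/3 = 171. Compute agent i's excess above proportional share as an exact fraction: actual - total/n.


Step 1: Proportional share = 513/3 = 171
Step 2: Agent's actual allocation = 345
Step 3: Excess = 345 - 171 = 174

174


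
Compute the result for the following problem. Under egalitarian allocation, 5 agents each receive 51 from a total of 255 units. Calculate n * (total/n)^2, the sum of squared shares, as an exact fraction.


Step 1: Each agent's share = 255/5 = 51
Step 2: Square of each share = (51)^2 = 2601
Step 3: Sum of squares = 5 * 2601 = 13005

13005


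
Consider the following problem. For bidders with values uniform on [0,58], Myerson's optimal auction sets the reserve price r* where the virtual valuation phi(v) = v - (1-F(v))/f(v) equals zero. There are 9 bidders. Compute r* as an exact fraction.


Step 1: For U[0,58], F(v) = v/58 and f(v) = 1/58
Step 2: phi(v) = v - (1 - v/58)/(1/58) = v - (58 - v) = 2v - 58
Step 3: Set phi(r*) = 0: 2r* - 58 = 0
Step 4: r* = 58/2 = 29 (the number of bidders n = 9 does not enter)

29


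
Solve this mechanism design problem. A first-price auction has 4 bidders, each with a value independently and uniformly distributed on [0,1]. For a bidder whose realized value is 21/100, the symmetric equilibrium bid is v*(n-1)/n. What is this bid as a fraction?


Step 1: The symmetric BNE bidding function is b(v) = v * (n-1) / n
Step 2: Substitute v = 21/100 and n = 4
Step 3: b = 21/100 * 3/4
Step 4: b = 63/400

63/400


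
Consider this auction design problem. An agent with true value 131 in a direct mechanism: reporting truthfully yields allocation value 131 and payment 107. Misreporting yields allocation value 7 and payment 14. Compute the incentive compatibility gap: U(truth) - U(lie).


Step 1: U(truth) = value - payment = 131 - 107 = 24
Step 2: U(lie) = allocation - payment = 7 - 14 = -7
Step 3: IC gap = 24 - (-7) = 31

31


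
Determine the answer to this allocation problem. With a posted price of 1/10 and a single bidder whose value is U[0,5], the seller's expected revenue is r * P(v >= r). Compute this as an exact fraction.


Step 1: Posted price r = 1/10, value support [0,5]
Step 2: P(v >= r) = (5 - 1/10)/5 = 49/50
Step 3: Expected revenue = r * P(v >= r) = 1/10 * 49/50
Step 4: Revenue = 49/500

49/500


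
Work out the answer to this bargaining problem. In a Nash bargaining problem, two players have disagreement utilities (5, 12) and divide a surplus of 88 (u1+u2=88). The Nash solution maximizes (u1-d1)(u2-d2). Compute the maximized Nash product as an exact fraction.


Step 1: The Nash solution splits surplus symmetrically above the disagreement point
Step 2: u1 = (total + d1 - d2)/2 = (88 + 5 - 12)/2 = 81/2
Step 3: u2 = (total - d1 + d2)/2 = (88 - 5 + 12)/2 = 95/2
Step 4: Nash product = (81/2 - 5) * (95/2 - 12)
Step 5: = 71/2 * 71/2 = 5041/4

5041/4


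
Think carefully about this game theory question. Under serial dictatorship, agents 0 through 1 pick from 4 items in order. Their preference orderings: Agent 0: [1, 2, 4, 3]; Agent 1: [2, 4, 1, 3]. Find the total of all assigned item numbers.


Step 1: Agent 0 picks item 1
Step 2: Agent 1 picks item 2
Step 3: Sum = 1 + 2 = 3

3


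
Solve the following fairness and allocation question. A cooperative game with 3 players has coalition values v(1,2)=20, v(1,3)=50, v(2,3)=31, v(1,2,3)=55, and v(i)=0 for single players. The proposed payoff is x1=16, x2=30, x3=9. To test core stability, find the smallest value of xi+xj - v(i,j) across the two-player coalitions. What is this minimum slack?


Step 1: Slack for coalition (1,2): x1+x2 - v12 = 46 - 20 = 26
Step 2: Slack for coalition (1,3): x1+x3 - v13 = 25 - 50 = -25
Step 3: Slack for coalition (2,3): x2+x3 - v23 = 39 - 31 = 8
Step 4: Minimum slack = min(26, -25, 8) = -25, attained by (1,3); coalition (1,3) can block (slack < 0), so the allocation is not in the core

-25


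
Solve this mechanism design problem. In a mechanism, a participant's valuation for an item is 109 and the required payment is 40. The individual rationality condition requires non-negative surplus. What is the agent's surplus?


Step 1: Surplus = value - payment = 109 - 40 = 69
Step 2: IR is satisfied (surplus >= 0)

69


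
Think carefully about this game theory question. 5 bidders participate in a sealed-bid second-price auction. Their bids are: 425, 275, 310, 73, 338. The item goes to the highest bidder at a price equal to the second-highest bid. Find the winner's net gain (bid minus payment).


Step 1: Sort bids in descending order: 425, 338, 310, 275, 73
Step 2: The winning bid is the highest: 425
Step 3: The payment equals the second-highest bid: 338
Step 4: Surplus = winner's bid - payment = 425 - 338 = 87

87


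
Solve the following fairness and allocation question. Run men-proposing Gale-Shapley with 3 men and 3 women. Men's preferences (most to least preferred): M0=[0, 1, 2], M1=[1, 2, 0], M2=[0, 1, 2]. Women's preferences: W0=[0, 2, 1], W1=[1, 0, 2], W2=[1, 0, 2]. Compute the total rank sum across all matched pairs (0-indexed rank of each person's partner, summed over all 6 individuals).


Step 1: Run Gale-Shapley (men propose, women hold best offer):
  M0 proposes to W0; she accepts
  M1 proposes to W1; she accepts
  M2 proposes to W0; rejected
  M2 proposes to W1; rejected
  M2 proposes to W2; she accepts
Step 2: Final matching: W0-M0, W1-M1, W2-M2
Step 3: 0-indexed ranks (man's rank of his match, then woman's): 0 + 0 + 0 + 0 + 2 + 2
Step 4: Total rank sum = 4

4


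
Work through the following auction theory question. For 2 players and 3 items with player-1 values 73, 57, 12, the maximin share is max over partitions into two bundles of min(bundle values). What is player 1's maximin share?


Step 1: Item values = 73, 57, 12
Step 2: Enumerate all 2-bundle partitions and take the smaller bundle:
  Partition 1: {73} vs {57,12} -> bundles 73, 69; min = 69
  Partition 2: {57} vs {73,12} -> bundles 57, 85; min = 57
  Partition 3: {12} vs {73,57} -> bundles 12, 130; min = 12
Step 3: MMS = max(69, 57, 12) = 69

69
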